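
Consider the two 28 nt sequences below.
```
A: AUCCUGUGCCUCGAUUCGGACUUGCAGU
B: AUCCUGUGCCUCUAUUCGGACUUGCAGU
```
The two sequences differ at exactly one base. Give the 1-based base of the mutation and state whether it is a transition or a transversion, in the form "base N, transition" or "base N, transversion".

Base 13 changes G→U. G is a purine and U is a pyrimidine, so this is a transversion.

base 13, transversion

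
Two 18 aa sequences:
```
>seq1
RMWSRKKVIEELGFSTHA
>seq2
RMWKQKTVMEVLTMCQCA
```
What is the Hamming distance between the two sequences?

10

The sequences differ at residues 4, 5, 7, 9, 11, 13, 14, 15, 16, 17 (1-based) — 10 in total.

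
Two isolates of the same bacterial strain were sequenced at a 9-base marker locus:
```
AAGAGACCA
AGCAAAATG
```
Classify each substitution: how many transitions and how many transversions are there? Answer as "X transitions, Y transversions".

4 transitions, 2 transversions

Transitions (purine↔purine or pyrimidine↔pyrimidine): 2 A→G, 5 G→A, 8 C→T, 9 A→G.
Transversions (purine↔pyrimidine): 3 G→C, 7 C→A.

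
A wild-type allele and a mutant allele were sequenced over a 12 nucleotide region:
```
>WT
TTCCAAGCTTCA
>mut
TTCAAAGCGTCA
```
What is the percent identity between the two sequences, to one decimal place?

83.3%

2 positions differ (4, 9), so 10 of 12 match: 10/12 = 83.33%.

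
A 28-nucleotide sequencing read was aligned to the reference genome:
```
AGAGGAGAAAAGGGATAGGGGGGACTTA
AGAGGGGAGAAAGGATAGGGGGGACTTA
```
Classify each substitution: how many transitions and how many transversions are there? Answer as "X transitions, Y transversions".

3 transitions, 0 transversions

Transitions (purine↔purine or pyrimidine↔pyrimidine): 6 A→G, 9 A→G, 12 G→A.
Transversions (purine↔pyrimidine): none.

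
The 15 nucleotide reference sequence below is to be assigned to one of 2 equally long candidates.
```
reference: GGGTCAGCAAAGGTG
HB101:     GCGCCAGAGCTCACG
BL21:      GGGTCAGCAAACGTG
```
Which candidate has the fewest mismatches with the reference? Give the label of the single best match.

BL21

HB101 differs at 9 positions; BL21 differs at 1 position. The closest is BL21.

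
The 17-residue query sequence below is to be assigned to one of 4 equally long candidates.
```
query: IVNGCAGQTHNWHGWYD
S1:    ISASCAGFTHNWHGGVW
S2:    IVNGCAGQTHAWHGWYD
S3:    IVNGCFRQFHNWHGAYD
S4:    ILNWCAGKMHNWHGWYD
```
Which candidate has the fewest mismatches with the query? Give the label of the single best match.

S2

Hamming distances to query — S1: 7; S2: 1; S3: 4; S4: 4.
Smallest is S2 with 1 mismatch.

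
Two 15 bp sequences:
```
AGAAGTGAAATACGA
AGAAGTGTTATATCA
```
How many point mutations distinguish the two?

4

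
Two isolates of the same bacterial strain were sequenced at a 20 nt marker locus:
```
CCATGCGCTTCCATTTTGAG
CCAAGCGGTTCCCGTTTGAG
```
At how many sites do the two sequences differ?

4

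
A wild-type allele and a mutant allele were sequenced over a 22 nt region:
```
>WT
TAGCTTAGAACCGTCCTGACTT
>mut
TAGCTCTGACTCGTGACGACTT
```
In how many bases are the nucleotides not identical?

7

Comparing position by position, 7 bases differ: 6 (T/C), 7 (A/T), 10 (A/C), 11 (C/T), 15 (C/G), 16 (C/A), 17 (T/C).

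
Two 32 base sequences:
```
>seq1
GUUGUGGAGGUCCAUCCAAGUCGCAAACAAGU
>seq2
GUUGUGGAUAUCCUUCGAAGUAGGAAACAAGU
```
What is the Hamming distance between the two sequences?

Mismatches (1-based): site 9: G→U; site 10: G→A; site 14: A→U; site 17: C→G; site 22: C→A; site 24: C→G.

6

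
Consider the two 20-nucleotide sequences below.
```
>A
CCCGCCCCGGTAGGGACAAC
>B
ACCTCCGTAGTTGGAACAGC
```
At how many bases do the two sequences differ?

Comparing position by position, 8 bases differ: 1 (C/A), 4 (G/T), 7 (C/G), 8 (C/T), 9 (G/A), 12 (A/T), 15 (G/A), 19 (A/G).

8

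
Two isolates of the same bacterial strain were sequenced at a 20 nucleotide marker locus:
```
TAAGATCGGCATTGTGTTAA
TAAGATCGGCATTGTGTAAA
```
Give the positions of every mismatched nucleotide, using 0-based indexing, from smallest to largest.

17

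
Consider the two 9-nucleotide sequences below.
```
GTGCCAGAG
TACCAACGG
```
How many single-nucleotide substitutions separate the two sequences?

6

The sequences differ at bases 1, 2, 3, 5, 7, 8 (1-based) — 6 in total.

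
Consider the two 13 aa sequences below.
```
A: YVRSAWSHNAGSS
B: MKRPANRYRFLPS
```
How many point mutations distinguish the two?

10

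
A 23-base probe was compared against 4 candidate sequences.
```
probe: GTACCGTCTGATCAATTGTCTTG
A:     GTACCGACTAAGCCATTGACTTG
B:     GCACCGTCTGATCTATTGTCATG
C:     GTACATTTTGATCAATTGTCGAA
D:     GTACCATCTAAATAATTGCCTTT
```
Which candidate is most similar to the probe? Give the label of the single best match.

B

Hamming distances to probe — A: 5; B: 3; C: 6; D: 6.
Smallest is B with 3 mismatches.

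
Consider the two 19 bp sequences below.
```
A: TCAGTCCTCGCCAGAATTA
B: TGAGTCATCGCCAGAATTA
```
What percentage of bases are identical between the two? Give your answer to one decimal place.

89.5%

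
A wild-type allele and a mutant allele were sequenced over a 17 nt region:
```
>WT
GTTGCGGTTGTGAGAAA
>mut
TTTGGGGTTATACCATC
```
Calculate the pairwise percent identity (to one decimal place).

52.9%

8 positions differ (1, 5, 10, 12, 13, 14, 16, 17), so 9 of 17 match: 9/17 = 52.94%.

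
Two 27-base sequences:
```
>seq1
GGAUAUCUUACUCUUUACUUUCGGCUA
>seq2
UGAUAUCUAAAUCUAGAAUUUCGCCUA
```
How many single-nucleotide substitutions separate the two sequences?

7

The sequences differ at sites 1, 9, 11, 15, 16, 18, 24 (1-based) — 7 in total.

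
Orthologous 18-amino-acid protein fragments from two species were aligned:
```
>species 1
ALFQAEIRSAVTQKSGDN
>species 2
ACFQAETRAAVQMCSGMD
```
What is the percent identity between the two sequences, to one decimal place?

8 positions differ (2, 7, 9, 12, 13, 14, 17, 18), so 10 of 18 match: 10/18 = 55.56%.

55.6%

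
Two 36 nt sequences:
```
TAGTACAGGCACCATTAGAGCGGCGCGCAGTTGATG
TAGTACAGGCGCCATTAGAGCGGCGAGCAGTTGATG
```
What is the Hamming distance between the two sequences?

2

Comparing position by position, 2 sites differ: 11 (A/G), 26 (C/A).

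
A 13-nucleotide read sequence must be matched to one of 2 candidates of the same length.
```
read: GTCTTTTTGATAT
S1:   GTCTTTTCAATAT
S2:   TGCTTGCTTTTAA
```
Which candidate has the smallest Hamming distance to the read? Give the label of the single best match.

S1

S1 differs at 2 bases; S2 differs at 7 bases. The closest is S1.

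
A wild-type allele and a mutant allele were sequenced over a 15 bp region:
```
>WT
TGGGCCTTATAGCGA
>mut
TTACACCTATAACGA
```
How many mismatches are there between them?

Comparing position by position, 6 positions differ: 2 (G/T), 3 (G/A), 4 (G/C), 5 (C/A), 7 (T/C), 12 (G/A).

6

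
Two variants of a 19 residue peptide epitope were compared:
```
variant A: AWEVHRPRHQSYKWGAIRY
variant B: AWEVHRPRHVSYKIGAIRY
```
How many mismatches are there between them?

2

Comparing position by position, 2 residues differ: 10 (Q/V), 14 (W/I).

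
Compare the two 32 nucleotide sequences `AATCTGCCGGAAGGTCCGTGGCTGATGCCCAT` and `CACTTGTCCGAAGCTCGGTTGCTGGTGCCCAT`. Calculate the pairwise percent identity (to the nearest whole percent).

9 positions differ (1, 3, 4, 7, 9, 14, 17, 20, 25), so 23 of 32 match: 23/32 = 71.88%.

72%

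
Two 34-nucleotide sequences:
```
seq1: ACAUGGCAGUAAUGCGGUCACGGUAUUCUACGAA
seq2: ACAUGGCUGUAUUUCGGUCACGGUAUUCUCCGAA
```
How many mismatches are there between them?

4

Comparing position by position, 4 sites differ: 8 (A/U), 12 (A/U), 14 (G/U), 30 (A/C).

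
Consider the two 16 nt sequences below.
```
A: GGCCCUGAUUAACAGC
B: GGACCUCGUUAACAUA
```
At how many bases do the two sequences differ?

5

Comparing position by position, 5 bases differ: 3 (C/A), 7 (G/C), 8 (A/G), 15 (G/U), 16 (C/A).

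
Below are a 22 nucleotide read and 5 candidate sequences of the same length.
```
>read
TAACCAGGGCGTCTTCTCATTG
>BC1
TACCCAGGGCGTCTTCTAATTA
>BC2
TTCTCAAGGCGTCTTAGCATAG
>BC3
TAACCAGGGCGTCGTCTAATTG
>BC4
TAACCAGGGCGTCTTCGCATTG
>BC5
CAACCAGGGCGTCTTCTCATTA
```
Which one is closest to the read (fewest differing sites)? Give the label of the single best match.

BC1 differs at 3 sites; BC2 differs at 7 sites; BC3 differs at 2 sites; BC4 differs at 1 site; BC5 differs at 2 sites. The closest is BC4.

BC4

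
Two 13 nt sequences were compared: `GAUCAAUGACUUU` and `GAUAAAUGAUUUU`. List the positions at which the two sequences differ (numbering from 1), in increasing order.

4, 10

Differences at position 4 (C→A), position 10 (C→U).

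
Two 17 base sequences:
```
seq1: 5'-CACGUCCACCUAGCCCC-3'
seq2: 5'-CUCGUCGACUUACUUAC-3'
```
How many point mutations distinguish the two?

Comparing position by position, 7 sites differ: 2 (A/U), 7 (C/G), 10 (C/U), 13 (G/C), 14 (C/U), 15 (C/U), 16 (C/A).

7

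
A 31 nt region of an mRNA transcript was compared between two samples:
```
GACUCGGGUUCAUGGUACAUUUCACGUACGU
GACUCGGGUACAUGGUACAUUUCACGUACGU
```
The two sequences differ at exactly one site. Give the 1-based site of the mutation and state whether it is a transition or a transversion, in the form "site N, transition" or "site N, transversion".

Site 10 changes U→A. U is a pyrimidine and A is a purine, so this is a transversion.

site 10, transversion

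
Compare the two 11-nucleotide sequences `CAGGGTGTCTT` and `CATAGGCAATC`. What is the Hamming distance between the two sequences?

7

The sequences differ at positions 3, 4, 6, 7, 8, 9, 11 (1-based) — 7 in total.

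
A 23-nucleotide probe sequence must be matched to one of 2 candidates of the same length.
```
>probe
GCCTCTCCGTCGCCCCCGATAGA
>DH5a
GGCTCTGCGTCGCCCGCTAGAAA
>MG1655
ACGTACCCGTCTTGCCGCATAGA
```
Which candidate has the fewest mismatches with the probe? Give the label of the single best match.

Hamming distances to probe — DH5a: 6; MG1655: 9.
Smallest is DH5a with 6 mismatches.

DH5a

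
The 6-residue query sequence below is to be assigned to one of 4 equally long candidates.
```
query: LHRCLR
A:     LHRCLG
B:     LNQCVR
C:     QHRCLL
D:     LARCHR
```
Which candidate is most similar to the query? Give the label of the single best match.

Hamming distances to query — A: 1; B: 3; C: 2; D: 2.
Smallest is A with 1 mismatch.

A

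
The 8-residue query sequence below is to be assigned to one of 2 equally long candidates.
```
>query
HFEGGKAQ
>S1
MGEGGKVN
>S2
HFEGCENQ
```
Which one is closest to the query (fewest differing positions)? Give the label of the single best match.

Hamming distances to query — S1: 4; S2: 3.
Smallest is S2 with 3 mismatches.

S2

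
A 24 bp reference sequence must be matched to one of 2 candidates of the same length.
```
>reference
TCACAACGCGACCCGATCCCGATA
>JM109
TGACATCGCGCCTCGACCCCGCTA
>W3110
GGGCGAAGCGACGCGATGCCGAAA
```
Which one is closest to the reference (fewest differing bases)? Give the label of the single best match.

JM109 differs at 6 bases; W3110 differs at 8 bases. The closest is JM109.

JM109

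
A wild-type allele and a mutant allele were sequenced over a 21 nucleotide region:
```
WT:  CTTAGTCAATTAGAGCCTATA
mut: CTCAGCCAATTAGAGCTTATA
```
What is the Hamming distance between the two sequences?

3

Comparing position by position, 3 bases differ: 3 (T/C), 6 (T/C), 17 (C/T).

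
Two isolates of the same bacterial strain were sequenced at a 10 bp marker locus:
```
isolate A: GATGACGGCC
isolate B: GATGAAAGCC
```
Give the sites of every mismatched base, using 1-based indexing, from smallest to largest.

6, 7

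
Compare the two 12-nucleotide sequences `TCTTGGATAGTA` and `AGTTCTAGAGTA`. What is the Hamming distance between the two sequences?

5

Mismatches (1-based): position 1: T→A; position 2: C→G; position 5: G→C; position 6: G→T; position 8: T→G.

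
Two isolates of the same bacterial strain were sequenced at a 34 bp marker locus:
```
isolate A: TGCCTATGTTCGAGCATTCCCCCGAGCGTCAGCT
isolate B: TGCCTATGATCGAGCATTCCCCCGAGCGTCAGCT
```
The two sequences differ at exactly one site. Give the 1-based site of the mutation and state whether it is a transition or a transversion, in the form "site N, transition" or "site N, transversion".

The sequences differ only at site 9: T→A (pyrimidine→purine), a transversion.

site 9, transversion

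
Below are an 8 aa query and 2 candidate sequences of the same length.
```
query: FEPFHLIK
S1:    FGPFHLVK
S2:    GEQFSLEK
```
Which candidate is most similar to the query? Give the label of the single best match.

Hamming distances to query — S1: 2; S2: 4.
Smallest is S1 with 2 mismatches.

S1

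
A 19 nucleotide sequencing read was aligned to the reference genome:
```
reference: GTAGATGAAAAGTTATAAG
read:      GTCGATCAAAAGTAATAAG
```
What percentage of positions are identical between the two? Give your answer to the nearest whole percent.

3 positions differ (3, 7, 14), so 16 of 19 match: 16/19 = 84.21%.

84%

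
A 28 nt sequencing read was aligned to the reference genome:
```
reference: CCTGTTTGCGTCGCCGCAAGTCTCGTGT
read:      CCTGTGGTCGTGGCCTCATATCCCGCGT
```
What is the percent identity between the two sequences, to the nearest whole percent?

Mismatches at positions 6, 7, 8, 12, 16, 19, 20, 23, 26 (1-based): 9 of 28.
Identical positions: 19/28 = 67.86% → 68%.

68%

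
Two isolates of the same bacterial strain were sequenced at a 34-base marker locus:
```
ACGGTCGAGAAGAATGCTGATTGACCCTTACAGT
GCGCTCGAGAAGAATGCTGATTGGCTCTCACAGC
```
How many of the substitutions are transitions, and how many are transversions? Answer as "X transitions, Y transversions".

5 transitions, 1 transversion

Transitions (purine↔purine or pyrimidine↔pyrimidine): 1 A→G, 24 A→G, 26 C→T, 29 T→C, 34 T→C.
Transversions (purine↔pyrimidine): 4 G→C.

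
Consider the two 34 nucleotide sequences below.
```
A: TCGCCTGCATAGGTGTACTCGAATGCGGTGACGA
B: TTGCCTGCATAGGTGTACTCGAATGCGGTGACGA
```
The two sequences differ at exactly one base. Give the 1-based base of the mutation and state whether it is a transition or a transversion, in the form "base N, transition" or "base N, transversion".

Base 2 changes C→T. C is a pyrimidine and T is a pyrimidine, so this is a transition.

base 2, transition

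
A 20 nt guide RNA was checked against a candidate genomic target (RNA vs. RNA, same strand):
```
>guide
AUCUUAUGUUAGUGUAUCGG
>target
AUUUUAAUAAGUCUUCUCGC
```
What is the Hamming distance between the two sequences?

Comparing position by position, 11 sites differ: 3 (C/U), 7 (U/A), 8 (G/U), 9 (U/A), 10 (U/A), 11 (A/G), 12 (G/U), 13 (U/C), 14 (G/U), 16 (A/C), 20 (G/C).

11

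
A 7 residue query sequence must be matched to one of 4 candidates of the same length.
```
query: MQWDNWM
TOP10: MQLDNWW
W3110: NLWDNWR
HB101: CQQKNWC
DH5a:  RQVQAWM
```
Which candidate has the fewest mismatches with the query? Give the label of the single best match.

TOP10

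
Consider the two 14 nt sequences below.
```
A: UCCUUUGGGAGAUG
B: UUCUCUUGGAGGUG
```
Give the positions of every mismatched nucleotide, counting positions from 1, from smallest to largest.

Differences at position 2 (C→U), position 5 (U→C), position 7 (G→U), position 12 (A→G).

2, 5, 7, 12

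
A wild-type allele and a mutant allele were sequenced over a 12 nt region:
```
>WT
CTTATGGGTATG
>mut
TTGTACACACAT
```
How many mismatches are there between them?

11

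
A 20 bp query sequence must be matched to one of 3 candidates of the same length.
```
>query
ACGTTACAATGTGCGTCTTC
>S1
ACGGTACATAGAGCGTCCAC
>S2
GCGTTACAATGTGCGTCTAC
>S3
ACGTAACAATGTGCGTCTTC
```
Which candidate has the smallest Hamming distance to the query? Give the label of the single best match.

S3

S1 differs at 6 positions; S2 differs at 2 positions; S3 differs at 1 position. The closest is S3.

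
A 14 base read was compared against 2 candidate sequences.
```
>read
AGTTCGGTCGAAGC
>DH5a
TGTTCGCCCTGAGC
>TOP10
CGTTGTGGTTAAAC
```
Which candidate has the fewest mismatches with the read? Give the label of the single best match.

DH5a

Hamming distances to read — DH5a: 5; TOP10: 7.
Smallest is DH5a with 5 mismatches.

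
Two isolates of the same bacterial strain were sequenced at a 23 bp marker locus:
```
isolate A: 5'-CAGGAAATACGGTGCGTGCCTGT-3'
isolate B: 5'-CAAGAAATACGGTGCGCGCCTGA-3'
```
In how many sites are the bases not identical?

The sequences differ at sites 3, 17, 23 (1-based) — 3 in total.

3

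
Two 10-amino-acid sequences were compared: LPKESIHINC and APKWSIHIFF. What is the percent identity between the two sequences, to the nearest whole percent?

Mismatches at positions 1, 4, 9, 10 (1-based): 4 of 10.
Identical positions: 6/10 = 60% → 60%.

60%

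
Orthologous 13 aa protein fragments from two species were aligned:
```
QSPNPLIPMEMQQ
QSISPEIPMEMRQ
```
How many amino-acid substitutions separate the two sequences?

Mismatches (1-based): residue 3: P→I; residue 4: N→S; residue 6: L→E; residue 12: Q→R.

4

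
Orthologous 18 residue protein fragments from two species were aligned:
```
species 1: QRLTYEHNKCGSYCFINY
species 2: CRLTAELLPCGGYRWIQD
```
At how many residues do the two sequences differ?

Comparing position by position, 10 residues differ: 1 (Q/C), 5 (Y/A), 7 (H/L), 8 (N/L), 9 (K/P), 12 (S/G), 14 (C/R), 15 (F/W), 17 (N/Q), 18 (Y/D).

10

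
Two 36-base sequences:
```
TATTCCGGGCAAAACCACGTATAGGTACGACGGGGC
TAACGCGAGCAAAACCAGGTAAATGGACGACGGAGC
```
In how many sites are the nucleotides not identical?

9

The sequences differ at sites 3, 4, 5, 8, 18, 22, 24, 26, 34 (1-based) — 9 in total.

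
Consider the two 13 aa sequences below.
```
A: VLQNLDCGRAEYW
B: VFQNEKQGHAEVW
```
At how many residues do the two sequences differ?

6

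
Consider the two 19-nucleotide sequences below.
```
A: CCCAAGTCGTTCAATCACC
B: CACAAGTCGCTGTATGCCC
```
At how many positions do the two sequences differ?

6

The sequences differ at positions 2, 10, 12, 13, 16, 17 (1-based) — 6 in total.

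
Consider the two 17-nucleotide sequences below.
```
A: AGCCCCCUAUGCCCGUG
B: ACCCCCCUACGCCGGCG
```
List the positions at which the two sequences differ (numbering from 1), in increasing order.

2, 10, 14, 16

Differences at position 2 (G→C), position 10 (U→C), position 14 (C→G), position 16 (U→C).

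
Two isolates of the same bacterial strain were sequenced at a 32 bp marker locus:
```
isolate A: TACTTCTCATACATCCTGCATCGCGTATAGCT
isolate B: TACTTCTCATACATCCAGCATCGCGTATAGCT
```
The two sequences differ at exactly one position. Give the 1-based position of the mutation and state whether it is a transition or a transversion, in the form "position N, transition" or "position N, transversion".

Position 17 changes T→A. T is a pyrimidine and A is a purine, so this is a transversion.

position 17, transversion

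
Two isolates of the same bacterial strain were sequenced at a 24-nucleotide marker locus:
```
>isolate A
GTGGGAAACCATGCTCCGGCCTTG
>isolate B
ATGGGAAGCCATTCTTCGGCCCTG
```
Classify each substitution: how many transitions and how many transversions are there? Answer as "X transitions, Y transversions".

Mismatches (1-based):
base 1: G→A (purine→purine, transition)
base 8: A→G (purine→purine, transition)
base 13: G→T (purine→pyrimidine, transversion)
base 16: C→T (pyrimidine→pyrimidine, transition)
base 22: T→C (pyrimidine→pyrimidine, transition)

4 transitions, 1 transversion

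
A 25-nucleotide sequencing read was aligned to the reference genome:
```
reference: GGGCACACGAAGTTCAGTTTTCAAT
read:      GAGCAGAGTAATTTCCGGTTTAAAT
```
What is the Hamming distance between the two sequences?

8

The sequences differ at bases 2, 6, 8, 9, 12, 16, 18, 22 (1-based) — 8 in total.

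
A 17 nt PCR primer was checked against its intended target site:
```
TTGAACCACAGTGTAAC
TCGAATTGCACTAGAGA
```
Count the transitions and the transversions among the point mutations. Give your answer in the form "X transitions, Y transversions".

6 transitions, 3 transversions

Mismatches (1-based):
position 2: T→C (pyrimidine→pyrimidine, transition)
position 6: C→T (pyrimidine→pyrimidine, transition)
position 7: C→T (pyrimidine→pyrimidine, transition)
position 8: A→G (purine→purine, transition)
position 11: G→C (purine→pyrimidine, transversion)
position 13: G→A (purine→purine, transition)
position 14: T→G (pyrimidine→purine, transversion)
position 16: A→G (purine→purine, transition)
position 17: C→A (pyrimidine→purine, transversion)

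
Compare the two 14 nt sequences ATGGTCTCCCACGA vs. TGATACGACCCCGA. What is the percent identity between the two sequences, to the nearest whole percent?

43%

Mismatches at positions 1, 2, 3, 4, 5, 7, 8, 11 (1-based): 8 of 14.
Identical positions: 6/14 = 42.86% → 43%.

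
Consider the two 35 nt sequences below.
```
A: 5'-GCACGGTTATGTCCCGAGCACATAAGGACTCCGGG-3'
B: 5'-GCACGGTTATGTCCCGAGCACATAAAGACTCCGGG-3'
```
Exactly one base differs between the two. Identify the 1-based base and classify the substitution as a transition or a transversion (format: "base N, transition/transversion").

base 26, transition

Base 26 changes G→A. G is a purine and A is a purine, so this is a transition.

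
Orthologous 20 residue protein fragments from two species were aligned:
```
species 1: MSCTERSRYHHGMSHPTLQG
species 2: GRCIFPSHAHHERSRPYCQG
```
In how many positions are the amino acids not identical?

12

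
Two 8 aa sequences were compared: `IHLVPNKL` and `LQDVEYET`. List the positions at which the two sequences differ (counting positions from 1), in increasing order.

Differences at position 1 (I→L), position 2 (H→Q), position 3 (L→D), position 5 (P→E), position 6 (N→Y), position 7 (K→E), position 8 (L→T).

1, 2, 3, 5, 6, 7, 8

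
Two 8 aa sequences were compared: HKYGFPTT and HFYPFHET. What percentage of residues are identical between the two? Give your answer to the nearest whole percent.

4 positions differ (2, 4, 6, 7), so 4 of 8 match: 4/8 = 50%.

50%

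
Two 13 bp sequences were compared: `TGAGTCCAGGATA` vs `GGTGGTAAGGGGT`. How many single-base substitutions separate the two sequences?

8

The sequences differ at sites 1, 3, 5, 6, 7, 11, 12, 13 (1-based) — 8 in total.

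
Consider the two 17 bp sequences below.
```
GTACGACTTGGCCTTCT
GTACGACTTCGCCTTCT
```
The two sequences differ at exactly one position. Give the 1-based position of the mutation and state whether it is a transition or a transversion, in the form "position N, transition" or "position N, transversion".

Position 10 changes G→C. G is a purine and C is a pyrimidine, so this is a transversion.

position 10, transversion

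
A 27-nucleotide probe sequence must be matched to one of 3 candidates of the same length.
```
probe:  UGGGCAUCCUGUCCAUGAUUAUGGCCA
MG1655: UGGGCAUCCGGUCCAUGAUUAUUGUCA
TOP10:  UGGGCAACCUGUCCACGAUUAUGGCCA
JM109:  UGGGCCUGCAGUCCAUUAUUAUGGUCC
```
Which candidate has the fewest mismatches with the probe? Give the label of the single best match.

TOP10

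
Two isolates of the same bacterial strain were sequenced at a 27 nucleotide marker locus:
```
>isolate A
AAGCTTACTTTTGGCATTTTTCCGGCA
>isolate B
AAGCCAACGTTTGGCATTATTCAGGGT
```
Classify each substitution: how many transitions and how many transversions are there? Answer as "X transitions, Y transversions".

Transitions (purine↔purine or pyrimidine↔pyrimidine): 5 T→C.
Transversions (purine↔pyrimidine): 6 T→A, 9 T→G, 19 T→A, 23 C→A, 26 C→G, 27 A→T.

1 transition, 6 transversions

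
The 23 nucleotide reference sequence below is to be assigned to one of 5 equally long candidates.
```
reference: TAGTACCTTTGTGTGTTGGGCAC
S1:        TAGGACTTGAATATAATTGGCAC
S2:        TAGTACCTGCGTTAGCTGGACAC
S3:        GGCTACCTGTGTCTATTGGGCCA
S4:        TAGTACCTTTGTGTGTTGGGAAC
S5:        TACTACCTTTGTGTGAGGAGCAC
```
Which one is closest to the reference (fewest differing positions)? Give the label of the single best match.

S4

Hamming distances to reference — S1: 9; S2: 6; S3: 8; S4: 1; S5: 4.
Smallest is S4 with 1 mismatch.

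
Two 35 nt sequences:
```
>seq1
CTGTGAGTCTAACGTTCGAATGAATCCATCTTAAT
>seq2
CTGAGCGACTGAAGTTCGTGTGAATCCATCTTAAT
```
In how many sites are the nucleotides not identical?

Mismatches (1-based): site 4: T→A; site 6: A→C; site 8: T→A; site 11: A→G; site 13: C→A; site 19: A→T; site 20: A→G.

7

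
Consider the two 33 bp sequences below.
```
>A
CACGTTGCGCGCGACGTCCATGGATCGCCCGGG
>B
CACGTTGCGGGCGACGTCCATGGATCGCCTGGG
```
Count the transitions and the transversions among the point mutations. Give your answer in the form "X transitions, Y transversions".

Transitions (purine↔purine or pyrimidine↔pyrimidine): 30 C→T.
Transversions (purine↔pyrimidine): 10 C→G.

1 transition, 1 transversion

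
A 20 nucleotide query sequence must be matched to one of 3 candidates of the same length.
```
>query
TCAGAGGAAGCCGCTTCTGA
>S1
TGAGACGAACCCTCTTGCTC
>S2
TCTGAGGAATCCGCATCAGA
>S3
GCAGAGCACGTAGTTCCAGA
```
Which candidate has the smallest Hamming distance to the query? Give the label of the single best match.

S1 differs at 8 bases; S2 differs at 4 bases; S3 differs at 8 bases. The closest is S2.

S2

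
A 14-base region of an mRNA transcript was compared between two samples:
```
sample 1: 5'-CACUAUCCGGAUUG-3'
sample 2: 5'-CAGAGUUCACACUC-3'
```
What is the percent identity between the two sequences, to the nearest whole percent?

Mismatches at positions 3, 4, 5, 7, 9, 10, 12, 14 (1-based): 8 of 14.
Identical positions: 6/14 = 42.86% → 43%.

43%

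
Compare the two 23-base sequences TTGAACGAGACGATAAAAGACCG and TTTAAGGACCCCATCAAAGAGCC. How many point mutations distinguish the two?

Comparing position by position, 8 bases differ: 3 (G/T), 6 (C/G), 9 (G/C), 10 (A/C), 12 (G/C), 15 (A/C), 21 (C/G), 23 (G/C).

8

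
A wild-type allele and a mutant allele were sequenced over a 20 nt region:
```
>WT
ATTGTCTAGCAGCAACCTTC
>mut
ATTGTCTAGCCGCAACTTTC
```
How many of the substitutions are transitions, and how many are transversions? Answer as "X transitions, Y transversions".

1 transition, 1 transversion

Transitions (purine↔purine or pyrimidine↔pyrimidine): 17 C→T.
Transversions (purine↔pyrimidine): 11 A→C.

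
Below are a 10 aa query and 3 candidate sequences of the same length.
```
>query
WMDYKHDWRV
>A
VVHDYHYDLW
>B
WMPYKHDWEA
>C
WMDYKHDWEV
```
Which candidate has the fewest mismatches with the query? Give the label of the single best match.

A differs at 9 residues; B differs at 3 residues; C differs at 1 residue. The closest is C.

C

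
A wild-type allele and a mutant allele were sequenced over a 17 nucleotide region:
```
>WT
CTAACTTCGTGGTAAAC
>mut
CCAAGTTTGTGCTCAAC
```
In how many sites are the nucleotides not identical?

Comparing position by position, 5 sites differ: 2 (T/C), 5 (C/G), 8 (C/T), 12 (G/C), 14 (A/C).

5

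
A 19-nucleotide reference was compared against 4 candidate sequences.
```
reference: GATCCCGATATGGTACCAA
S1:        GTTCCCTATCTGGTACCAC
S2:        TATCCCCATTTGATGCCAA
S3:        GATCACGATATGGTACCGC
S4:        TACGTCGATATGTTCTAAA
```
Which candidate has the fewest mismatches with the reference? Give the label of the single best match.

S3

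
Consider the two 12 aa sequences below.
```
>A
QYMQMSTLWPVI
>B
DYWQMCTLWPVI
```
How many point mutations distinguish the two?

3

Comparing position by position, 3 residues differ: 1 (Q/D), 3 (M/W), 6 (S/C).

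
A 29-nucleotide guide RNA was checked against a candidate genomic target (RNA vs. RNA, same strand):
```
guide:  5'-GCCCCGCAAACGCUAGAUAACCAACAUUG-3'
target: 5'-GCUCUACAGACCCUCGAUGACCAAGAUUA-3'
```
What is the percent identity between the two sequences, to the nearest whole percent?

69%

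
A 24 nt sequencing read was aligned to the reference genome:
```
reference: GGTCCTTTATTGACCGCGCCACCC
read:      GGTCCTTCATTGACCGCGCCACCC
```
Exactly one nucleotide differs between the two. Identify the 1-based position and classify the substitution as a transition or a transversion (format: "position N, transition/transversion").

The sequences differ only at position 8: T→C (pyrimidine→pyrimidine), a transition.

position 8, transition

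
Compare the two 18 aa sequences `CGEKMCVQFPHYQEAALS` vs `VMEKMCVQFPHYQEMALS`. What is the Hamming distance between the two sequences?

The sequences differ at residues 1, 2, 15 (1-based) — 3 in total.

3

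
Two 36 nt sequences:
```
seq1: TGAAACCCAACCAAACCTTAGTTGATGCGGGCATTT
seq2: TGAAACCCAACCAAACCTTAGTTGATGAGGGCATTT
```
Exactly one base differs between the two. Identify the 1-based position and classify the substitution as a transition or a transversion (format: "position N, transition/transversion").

Position 28 changes C→A. C is a pyrimidine and A is a purine, so this is a transversion.

position 28, transversion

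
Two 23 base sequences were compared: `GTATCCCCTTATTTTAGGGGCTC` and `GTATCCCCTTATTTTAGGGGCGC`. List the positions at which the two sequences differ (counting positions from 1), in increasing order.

Differences at position 22 (T→G).

22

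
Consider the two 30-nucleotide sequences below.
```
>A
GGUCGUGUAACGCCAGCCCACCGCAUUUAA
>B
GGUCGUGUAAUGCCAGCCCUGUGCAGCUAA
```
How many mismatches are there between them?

6

Mismatches (1-based): site 11: C→U; site 20: A→U; site 21: C→G; site 22: C→U; site 26: U→G; site 27: U→C.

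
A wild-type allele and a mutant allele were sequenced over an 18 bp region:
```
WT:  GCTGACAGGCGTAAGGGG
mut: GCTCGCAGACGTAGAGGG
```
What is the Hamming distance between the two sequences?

5

Mismatches (1-based): position 4: G→C; position 5: A→G; position 9: G→A; position 14: A→G; position 15: G→A.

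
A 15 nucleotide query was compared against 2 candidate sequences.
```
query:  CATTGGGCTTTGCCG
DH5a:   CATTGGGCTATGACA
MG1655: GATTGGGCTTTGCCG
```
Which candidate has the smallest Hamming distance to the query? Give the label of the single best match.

MG1655

Hamming distances to query — DH5a: 3; MG1655: 1.
Smallest is MG1655 with 1 mismatch.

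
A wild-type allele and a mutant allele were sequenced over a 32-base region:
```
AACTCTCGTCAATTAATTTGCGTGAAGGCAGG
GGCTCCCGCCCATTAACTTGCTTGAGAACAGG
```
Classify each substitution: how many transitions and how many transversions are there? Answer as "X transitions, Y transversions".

8 transitions, 2 transversions

Transitions (purine↔purine or pyrimidine↔pyrimidine): 1 A→G, 2 A→G, 6 T→C, 9 T→C, 17 T→C, 26 A→G, 27 G→A, 28 G→A.
Transversions (purine↔pyrimidine): 11 A→C, 22 G→T.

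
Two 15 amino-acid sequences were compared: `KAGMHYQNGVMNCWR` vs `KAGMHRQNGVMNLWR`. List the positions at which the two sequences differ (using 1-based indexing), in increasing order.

Differences at position 6 (Y→R), position 13 (C→L).

6, 13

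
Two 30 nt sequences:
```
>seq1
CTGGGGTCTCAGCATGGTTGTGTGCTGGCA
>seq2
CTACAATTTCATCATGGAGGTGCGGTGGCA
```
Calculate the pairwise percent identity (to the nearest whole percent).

10 positions differ (3, 4, 5, 6, 8, 12, 18, 19, 23, 25), so 20 of 30 match: 20/30 = 66.67%.

67%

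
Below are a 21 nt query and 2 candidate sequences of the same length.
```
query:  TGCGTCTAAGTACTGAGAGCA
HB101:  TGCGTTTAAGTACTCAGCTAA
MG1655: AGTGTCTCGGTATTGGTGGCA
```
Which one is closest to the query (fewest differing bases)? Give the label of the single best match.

HB101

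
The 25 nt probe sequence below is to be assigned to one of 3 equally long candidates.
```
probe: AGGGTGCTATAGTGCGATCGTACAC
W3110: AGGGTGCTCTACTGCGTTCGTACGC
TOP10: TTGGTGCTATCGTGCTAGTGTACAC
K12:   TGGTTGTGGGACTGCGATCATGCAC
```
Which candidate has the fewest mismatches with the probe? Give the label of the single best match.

Hamming distances to probe — W3110: 4; TOP10: 6; K12: 9.
Smallest is W3110 with 4 mismatches.

W3110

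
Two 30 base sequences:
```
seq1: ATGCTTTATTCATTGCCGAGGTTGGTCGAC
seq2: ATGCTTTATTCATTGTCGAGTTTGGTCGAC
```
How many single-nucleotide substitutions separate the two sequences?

The sequences differ at bases 16, 21 (1-based) — 2 in total.

2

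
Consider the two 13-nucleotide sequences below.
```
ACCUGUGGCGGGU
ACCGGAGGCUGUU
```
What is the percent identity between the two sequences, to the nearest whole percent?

69%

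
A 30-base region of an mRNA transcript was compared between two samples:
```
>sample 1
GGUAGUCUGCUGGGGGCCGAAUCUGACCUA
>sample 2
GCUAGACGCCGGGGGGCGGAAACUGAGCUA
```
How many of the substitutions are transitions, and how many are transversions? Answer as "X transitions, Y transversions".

Mismatches (1-based):
base 2: G→C (purine→pyrimidine, transversion)
base 6: U→A (pyrimidine→purine, transversion)
base 8: U→G (pyrimidine→purine, transversion)
base 9: G→C (purine→pyrimidine, transversion)
base 11: U→G (pyrimidine→purine, transversion)
base 18: C→G (pyrimidine→purine, transversion)
base 22: U→A (pyrimidine→purine, transversion)
base 27: C→G (pyrimidine→purine, transversion)

0 transitions, 8 transversions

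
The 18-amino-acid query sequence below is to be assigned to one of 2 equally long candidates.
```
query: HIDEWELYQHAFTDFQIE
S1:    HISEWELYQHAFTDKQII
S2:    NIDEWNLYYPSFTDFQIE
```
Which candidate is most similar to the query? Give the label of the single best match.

S1

Hamming distances to query — S1: 3; S2: 5.
Smallest is S1 with 3 mismatches.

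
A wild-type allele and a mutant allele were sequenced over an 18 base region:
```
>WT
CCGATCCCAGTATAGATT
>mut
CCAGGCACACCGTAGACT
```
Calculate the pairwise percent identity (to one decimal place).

55.6%

Mismatches at positions 3, 4, 5, 7, 10, 11, 12, 17 (1-based): 8 of 18.
Identical positions: 10/18 = 55.56% → 55.6%.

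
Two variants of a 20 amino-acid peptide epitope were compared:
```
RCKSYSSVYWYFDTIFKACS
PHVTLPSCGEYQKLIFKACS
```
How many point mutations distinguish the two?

12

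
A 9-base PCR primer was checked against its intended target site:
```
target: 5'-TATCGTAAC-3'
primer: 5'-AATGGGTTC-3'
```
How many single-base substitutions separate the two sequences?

5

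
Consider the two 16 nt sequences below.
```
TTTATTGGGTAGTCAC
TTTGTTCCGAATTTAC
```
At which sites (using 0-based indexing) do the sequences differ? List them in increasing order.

3, 6, 7, 9, 11, 13

Differences at site 3 (A→G), site 6 (G→C), site 7 (G→C), site 9 (T→A), site 11 (G→T), site 13 (C→T).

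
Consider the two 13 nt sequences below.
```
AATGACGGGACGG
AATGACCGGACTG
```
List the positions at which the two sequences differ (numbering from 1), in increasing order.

Scanning 1-based: 7: G/C; 12: G/T.

7, 12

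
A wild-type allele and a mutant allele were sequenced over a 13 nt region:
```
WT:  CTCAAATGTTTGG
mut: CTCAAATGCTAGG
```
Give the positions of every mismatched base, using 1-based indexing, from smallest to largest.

Scanning 1-based: 9: T/C; 11: T/A.

9, 11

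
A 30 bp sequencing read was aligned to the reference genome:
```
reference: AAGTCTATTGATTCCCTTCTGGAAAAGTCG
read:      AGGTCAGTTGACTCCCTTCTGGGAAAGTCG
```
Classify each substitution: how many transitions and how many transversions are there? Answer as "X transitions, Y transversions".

4 transitions, 1 transversion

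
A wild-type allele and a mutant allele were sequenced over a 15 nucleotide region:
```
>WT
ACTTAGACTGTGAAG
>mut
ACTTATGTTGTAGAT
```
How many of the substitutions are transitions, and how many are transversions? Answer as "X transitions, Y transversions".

4 transitions, 2 transversions

Transitions (purine↔purine or pyrimidine↔pyrimidine): 7 A→G, 8 C→T, 12 G→A, 13 A→G.
Transversions (purine↔pyrimidine): 6 G→T, 15 G→T.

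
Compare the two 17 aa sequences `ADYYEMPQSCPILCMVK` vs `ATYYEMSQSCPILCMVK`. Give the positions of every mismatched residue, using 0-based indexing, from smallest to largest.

1, 6

Scanning 0-based: 1: D/T; 6: P/S.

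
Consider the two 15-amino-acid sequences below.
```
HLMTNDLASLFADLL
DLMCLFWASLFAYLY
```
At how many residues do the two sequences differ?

7

Mismatches (1-based): residue 1: H→D; residue 4: T→C; residue 5: N→L; residue 6: D→F; residue 7: L→W; residue 13: D→Y; residue 15: L→Y.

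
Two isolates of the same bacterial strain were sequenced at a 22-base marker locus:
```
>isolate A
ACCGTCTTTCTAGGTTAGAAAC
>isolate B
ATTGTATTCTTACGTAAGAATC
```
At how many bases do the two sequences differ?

8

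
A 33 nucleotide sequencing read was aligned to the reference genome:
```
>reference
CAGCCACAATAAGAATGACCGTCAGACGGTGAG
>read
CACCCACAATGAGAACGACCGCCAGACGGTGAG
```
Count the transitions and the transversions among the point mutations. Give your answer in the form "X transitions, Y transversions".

3 transitions, 1 transversion

Mismatches (1-based):
site 3: G→C (purine→pyrimidine, transversion)
site 11: A→G (purine→purine, transition)
site 16: T→C (pyrimidine→pyrimidine, transition)
site 22: T→C (pyrimidine→pyrimidine, transition)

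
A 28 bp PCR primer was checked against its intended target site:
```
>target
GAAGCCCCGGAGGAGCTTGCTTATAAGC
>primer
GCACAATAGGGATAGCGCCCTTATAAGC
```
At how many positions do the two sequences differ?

Comparing position by position, 12 positions differ: 2 (A/C), 4 (G/C), 5 (C/A), 6 (C/A), 7 (C/T), 8 (C/A), 11 (A/G), 12 (G/A), 13 (G/T), 17 (T/G), 18 (T/C), 19 (G/C).

12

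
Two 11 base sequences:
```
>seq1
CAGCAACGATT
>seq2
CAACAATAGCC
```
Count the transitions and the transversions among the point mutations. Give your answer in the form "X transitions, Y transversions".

6 transitions, 0 transversions

Mismatches (1-based):
position 3: G→A (purine→purine, transition)
position 7: C→T (pyrimidine→pyrimidine, transition)
position 8: G→A (purine→purine, transition)
position 9: A→G (purine→purine, transition)
position 10: T→C (pyrimidine→pyrimidine, transition)
position 11: T→C (pyrimidine→pyrimidine, transition)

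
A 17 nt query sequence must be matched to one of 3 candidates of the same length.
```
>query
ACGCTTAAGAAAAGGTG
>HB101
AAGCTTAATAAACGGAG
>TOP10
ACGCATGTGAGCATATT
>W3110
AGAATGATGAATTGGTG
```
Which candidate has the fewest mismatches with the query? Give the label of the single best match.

Hamming distances to query — HB101: 4; TOP10: 8; W3110: 7.
Smallest is HB101 with 4 mismatches.

HB101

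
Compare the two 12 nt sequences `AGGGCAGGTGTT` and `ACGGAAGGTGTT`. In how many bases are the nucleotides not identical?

Comparing position by position, 2 bases differ: 2 (G/C), 5 (C/A).

2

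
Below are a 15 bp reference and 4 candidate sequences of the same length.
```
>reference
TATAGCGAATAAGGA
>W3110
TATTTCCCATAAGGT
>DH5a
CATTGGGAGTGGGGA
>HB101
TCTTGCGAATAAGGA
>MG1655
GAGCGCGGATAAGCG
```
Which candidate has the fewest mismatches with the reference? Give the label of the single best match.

Hamming distances to reference — W3110: 5; DH5a: 6; HB101: 2; MG1655: 6.
Smallest is HB101 with 2 mismatches.

HB101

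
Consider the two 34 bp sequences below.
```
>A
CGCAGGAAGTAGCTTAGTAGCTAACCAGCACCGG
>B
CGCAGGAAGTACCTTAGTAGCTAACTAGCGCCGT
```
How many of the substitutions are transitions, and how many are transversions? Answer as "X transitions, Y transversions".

Transitions (purine↔purine or pyrimidine↔pyrimidine): 26 C→T, 30 A→G.
Transversions (purine↔pyrimidine): 12 G→C, 34 G→T.

2 transitions, 2 transversions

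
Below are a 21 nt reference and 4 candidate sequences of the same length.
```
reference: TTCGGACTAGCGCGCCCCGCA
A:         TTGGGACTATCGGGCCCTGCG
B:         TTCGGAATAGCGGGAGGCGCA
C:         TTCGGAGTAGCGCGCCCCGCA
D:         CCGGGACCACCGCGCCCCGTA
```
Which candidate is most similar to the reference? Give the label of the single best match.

Hamming distances to reference — A: 5; B: 5; C: 1; D: 6.
Smallest is C with 1 mismatch.

C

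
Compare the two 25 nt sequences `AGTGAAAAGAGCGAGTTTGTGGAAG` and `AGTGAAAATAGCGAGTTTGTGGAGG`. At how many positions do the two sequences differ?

The sequences differ at positions 9, 24 (1-based) — 2 in total.

2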